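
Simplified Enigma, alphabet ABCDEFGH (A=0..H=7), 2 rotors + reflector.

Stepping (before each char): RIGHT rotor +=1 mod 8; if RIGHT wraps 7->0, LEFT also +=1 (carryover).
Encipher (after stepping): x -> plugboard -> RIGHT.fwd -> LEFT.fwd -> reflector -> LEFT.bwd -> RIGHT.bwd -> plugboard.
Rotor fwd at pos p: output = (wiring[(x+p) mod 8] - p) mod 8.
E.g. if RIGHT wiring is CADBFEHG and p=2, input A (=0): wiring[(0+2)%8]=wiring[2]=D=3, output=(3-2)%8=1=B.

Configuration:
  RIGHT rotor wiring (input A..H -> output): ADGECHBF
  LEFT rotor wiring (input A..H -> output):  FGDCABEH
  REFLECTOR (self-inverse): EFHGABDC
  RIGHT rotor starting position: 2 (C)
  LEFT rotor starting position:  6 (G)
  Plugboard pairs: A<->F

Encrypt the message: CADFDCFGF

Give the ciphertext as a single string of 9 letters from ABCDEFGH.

Answer: FHHDGEEBC

Derivation:
Char 1 ('C'): step: R->3, L=6; C->plug->C->R->E->L->F->refl->B->L'->B->R'->A->plug->F
Char 2 ('A'): step: R->4, L=6; A->plug->F->R->H->L->D->refl->G->L'->A->R'->H->plug->H
Char 3 ('D'): step: R->5, L=6; D->plug->D->R->D->L->A->refl->E->L'->F->R'->H->plug->H
Char 4 ('F'): step: R->6, L=6; F->plug->A->R->D->L->A->refl->E->L'->F->R'->D->plug->D
Char 5 ('D'): step: R->7, L=6; D->plug->D->R->H->L->D->refl->G->L'->A->R'->G->plug->G
Char 6 ('C'): step: R->0, L->7 (L advanced); C->plug->C->R->G->L->C->refl->H->L'->C->R'->E->plug->E
Char 7 ('F'): step: R->1, L=7; F->plug->A->R->C->L->H->refl->C->L'->G->R'->E->plug->E
Char 8 ('G'): step: R->2, L=7; G->plug->G->R->G->L->C->refl->H->L'->C->R'->B->plug->B
Char 9 ('F'): step: R->3, L=7; F->plug->A->R->B->L->G->refl->D->L'->E->R'->C->plug->C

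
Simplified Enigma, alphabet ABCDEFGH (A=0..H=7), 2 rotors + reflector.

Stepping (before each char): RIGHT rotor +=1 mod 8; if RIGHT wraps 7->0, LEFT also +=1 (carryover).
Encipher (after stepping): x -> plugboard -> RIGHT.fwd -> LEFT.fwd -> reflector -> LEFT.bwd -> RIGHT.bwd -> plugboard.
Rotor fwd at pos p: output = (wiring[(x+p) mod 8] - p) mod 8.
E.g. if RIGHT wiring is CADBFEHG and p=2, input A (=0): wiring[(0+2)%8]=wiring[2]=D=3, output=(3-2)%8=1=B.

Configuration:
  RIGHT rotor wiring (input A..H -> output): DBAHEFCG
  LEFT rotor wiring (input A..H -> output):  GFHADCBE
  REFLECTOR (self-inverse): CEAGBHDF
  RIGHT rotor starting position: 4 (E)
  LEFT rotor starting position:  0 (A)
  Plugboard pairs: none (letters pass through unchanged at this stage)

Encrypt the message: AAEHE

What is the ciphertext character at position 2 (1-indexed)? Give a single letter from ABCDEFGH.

Char 1 ('A'): step: R->5, L=0; A->plug->A->R->A->L->G->refl->D->L'->E->R'->E->plug->E
Char 2 ('A'): step: R->6, L=0; A->plug->A->R->E->L->D->refl->G->L'->A->R'->B->plug->B

B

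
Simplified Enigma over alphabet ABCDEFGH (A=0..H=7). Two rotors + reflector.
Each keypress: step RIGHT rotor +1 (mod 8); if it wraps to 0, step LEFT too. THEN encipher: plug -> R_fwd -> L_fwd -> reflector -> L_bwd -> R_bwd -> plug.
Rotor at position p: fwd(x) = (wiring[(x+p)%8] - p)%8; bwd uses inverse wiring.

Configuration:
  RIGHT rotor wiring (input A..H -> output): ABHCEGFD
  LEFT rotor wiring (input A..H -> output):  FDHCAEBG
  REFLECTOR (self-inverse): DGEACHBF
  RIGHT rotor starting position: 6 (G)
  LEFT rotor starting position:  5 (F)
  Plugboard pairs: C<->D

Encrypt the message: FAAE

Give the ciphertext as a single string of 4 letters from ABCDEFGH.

Answer: BBDD

Derivation:
Char 1 ('F'): step: R->7, L=5; F->plug->F->R->F->L->C->refl->E->L'->B->R'->B->plug->B
Char 2 ('A'): step: R->0, L->6 (L advanced); A->plug->A->R->A->L->D->refl->A->L'->B->R'->B->plug->B
Char 3 ('A'): step: R->1, L=6; A->plug->A->R->A->L->D->refl->A->L'->B->R'->C->plug->D
Char 4 ('E'): step: R->2, L=6; E->plug->E->R->D->L->F->refl->H->L'->C->R'->C->plug->D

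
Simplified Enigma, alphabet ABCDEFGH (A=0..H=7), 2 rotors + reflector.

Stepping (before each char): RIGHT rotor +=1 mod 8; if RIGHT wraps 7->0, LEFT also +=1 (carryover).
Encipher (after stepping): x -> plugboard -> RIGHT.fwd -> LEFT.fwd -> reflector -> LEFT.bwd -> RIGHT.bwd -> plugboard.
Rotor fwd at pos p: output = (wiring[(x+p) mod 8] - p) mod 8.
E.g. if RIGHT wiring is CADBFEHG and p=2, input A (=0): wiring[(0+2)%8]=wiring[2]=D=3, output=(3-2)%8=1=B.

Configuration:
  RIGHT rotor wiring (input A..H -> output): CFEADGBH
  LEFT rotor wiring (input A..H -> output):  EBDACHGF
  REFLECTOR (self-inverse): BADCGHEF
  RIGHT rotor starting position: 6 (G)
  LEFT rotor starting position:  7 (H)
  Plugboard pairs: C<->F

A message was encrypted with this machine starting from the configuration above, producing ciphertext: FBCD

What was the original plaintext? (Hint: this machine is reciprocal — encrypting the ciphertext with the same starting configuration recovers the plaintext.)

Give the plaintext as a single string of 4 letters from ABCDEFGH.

Answer: CHGA

Derivation:
Char 1 ('F'): step: R->7, L=7; F->plug->C->R->G->L->A->refl->B->L'->E->R'->F->plug->C
Char 2 ('B'): step: R->0, L->0 (L advanced); B->plug->B->R->F->L->H->refl->F->L'->H->R'->H->plug->H
Char 3 ('C'): step: R->1, L=0; C->plug->F->R->A->L->E->refl->G->L'->G->R'->G->plug->G
Char 4 ('D'): step: R->2, L=0; D->plug->D->R->E->L->C->refl->D->L'->C->R'->A->plug->A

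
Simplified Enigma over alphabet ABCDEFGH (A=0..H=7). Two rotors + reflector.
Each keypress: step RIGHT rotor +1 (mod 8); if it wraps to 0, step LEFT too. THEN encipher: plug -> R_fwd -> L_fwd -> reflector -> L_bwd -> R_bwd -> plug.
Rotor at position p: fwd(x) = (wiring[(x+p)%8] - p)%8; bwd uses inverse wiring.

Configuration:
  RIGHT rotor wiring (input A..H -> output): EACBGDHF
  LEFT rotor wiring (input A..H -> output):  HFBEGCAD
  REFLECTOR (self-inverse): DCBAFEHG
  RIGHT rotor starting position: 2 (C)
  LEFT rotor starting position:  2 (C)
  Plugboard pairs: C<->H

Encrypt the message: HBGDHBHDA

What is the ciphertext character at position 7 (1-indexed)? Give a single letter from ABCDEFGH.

Char 1 ('H'): step: R->3, L=2; H->plug->C->R->A->L->H->refl->G->L'->E->R'->D->plug->D
Char 2 ('B'): step: R->4, L=2; B->plug->B->R->H->L->D->refl->A->L'->D->R'->C->plug->H
Char 3 ('G'): step: R->5, L=2; G->plug->G->R->E->L->G->refl->H->L'->A->R'->C->plug->H
Char 4 ('D'): step: R->6, L=2; D->plug->D->R->C->L->E->refl->F->L'->G->R'->C->plug->H
Char 5 ('H'): step: R->7, L=2; H->plug->C->R->B->L->C->refl->B->L'->F->R'->B->plug->B
Char 6 ('B'): step: R->0, L->3 (L advanced); B->plug->B->R->A->L->B->refl->C->L'->G->R'->E->plug->E
Char 7 ('H'): step: R->1, L=3; H->plug->C->R->A->L->B->refl->C->L'->G->R'->F->plug->F

F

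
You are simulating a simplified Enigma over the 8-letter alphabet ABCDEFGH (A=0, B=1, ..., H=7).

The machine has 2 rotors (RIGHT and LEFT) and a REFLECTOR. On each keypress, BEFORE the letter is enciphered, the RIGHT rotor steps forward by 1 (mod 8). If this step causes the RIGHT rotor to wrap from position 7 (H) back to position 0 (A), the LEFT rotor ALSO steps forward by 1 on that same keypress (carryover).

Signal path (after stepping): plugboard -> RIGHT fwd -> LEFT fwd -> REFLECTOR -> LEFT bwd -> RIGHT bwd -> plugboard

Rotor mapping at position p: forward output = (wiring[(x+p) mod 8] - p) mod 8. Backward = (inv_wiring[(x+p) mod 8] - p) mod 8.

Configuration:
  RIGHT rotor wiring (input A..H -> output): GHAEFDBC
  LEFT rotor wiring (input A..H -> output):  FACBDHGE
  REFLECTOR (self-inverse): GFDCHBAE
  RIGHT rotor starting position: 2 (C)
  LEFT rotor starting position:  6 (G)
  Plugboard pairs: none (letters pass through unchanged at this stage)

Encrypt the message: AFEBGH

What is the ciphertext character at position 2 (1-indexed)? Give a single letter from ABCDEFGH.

Char 1 ('A'): step: R->3, L=6; A->plug->A->R->B->L->G->refl->A->L'->A->R'->C->plug->C
Char 2 ('F'): step: R->4, L=6; F->plug->F->R->D->L->C->refl->D->L'->F->R'->C->plug->C

C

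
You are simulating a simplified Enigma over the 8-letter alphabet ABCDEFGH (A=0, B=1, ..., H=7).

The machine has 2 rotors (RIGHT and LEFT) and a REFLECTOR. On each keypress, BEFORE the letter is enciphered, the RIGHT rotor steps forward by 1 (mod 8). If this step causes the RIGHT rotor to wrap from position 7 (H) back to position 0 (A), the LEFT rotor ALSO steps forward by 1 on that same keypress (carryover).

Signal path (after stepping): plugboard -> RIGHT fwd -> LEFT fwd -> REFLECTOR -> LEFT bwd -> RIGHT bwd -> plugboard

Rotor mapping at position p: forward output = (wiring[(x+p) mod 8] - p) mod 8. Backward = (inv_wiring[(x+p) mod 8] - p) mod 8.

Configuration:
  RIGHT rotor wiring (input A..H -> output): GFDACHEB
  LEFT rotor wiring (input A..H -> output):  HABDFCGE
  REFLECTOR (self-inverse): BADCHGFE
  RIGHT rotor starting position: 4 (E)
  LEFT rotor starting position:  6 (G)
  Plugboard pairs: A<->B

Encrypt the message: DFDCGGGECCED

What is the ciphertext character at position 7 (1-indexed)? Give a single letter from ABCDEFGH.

Char 1 ('D'): step: R->5, L=6; D->plug->D->R->B->L->G->refl->F->L'->F->R'->H->plug->H
Char 2 ('F'): step: R->6, L=6; F->plug->F->R->C->L->B->refl->A->L'->A->R'->C->plug->C
Char 3 ('D'): step: R->7, L=6; D->plug->D->R->E->L->D->refl->C->L'->D->R'->F->plug->F
Char 4 ('C'): step: R->0, L->7 (L advanced); C->plug->C->R->D->L->C->refl->D->L'->G->R'->A->plug->B
Char 5 ('G'): step: R->1, L=7; G->plug->G->R->A->L->F->refl->G->L'->F->R'->H->plug->H
Char 6 ('G'): step: R->2, L=7; G->plug->G->R->E->L->E->refl->H->L'->H->R'->F->plug->F
Char 7 ('G'): step: R->3, L=7; G->plug->G->R->C->L->B->refl->A->L'->B->R'->D->plug->D

D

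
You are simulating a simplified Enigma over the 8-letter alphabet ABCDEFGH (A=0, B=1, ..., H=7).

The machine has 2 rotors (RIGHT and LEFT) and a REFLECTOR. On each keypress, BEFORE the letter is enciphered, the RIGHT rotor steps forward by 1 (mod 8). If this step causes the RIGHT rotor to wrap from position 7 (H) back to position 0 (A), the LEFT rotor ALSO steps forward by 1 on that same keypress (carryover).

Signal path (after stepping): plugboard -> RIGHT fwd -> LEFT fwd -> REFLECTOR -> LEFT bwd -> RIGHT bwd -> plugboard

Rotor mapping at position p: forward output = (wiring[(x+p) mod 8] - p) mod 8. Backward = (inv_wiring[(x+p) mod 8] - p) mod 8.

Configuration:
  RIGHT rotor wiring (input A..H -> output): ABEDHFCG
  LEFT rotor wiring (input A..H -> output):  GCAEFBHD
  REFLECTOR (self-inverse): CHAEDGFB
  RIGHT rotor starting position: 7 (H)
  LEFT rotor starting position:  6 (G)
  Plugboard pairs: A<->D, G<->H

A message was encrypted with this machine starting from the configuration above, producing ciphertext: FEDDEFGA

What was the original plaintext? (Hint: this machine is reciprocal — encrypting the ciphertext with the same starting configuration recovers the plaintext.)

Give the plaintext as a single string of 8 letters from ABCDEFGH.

Answer: CHECFHEE

Derivation:
Char 1 ('F'): step: R->0, L->7 (L advanced); F->plug->F->R->F->L->G->refl->F->L'->E->R'->C->plug->C
Char 2 ('E'): step: R->1, L=7; E->plug->E->R->E->L->F->refl->G->L'->F->R'->G->plug->H
Char 3 ('D'): step: R->2, L=7; D->plug->A->R->C->L->D->refl->E->L'->A->R'->E->plug->E
Char 4 ('D'): step: R->3, L=7; D->plug->A->R->A->L->E->refl->D->L'->C->R'->C->plug->C
Char 5 ('E'): step: R->4, L=7; E->plug->E->R->E->L->F->refl->G->L'->F->R'->F->plug->F
Char 6 ('F'): step: R->5, L=7; F->plug->F->R->H->L->A->refl->C->L'->G->R'->G->plug->H
Char 7 ('G'): step: R->6, L=7; G->plug->H->R->H->L->A->refl->C->L'->G->R'->E->plug->E
Char 8 ('A'): step: R->7, L=7; A->plug->D->R->F->L->G->refl->F->L'->E->R'->E->plug->E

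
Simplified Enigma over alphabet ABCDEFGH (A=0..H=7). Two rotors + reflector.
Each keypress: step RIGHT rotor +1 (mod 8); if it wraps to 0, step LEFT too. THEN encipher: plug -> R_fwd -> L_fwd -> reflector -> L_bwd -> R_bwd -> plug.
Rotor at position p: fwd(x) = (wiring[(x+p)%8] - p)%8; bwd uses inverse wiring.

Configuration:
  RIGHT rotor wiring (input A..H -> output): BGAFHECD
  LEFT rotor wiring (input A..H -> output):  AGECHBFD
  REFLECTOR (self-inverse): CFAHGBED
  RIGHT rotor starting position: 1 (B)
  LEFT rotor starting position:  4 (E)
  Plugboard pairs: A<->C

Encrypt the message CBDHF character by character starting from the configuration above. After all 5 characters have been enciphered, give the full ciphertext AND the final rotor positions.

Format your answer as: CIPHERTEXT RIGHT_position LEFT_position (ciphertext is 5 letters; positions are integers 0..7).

Answer: ADGEC 6 4

Derivation:
Char 1 ('C'): step: R->2, L=4; C->plug->A->R->G->L->A->refl->C->L'->F->R'->C->plug->A
Char 2 ('B'): step: R->3, L=4; B->plug->B->R->E->L->E->refl->G->L'->H->R'->D->plug->D
Char 3 ('D'): step: R->4, L=4; D->plug->D->R->H->L->G->refl->E->L'->E->R'->G->plug->G
Char 4 ('H'): step: R->5, L=4; H->plug->H->R->C->L->B->refl->F->L'->B->R'->E->plug->E
Char 5 ('F'): step: R->6, L=4; F->plug->F->R->H->L->G->refl->E->L'->E->R'->A->plug->C
Final: ciphertext=ADGEC, RIGHT=6, LEFT=4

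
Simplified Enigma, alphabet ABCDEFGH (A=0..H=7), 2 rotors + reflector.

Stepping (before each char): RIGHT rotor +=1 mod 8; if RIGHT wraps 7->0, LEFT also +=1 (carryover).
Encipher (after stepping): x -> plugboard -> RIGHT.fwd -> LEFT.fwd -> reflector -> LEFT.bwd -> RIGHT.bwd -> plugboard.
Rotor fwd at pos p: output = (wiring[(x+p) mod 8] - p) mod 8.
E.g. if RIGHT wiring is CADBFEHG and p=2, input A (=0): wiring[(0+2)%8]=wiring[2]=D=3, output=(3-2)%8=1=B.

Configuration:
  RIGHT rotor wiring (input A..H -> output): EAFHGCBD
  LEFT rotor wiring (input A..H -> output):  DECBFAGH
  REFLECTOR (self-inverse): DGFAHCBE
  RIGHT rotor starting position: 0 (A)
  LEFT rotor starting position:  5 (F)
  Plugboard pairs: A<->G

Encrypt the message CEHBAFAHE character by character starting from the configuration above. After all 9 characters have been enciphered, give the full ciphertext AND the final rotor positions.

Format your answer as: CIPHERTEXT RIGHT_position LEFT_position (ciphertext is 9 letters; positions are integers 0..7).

Char 1 ('C'): step: R->1, L=5; C->plug->C->R->G->L->E->refl->H->L'->E->R'->B->plug->B
Char 2 ('E'): step: R->2, L=5; E->plug->E->R->H->L->A->refl->D->L'->A->R'->D->plug->D
Char 3 ('H'): step: R->3, L=5; H->plug->H->R->C->L->C->refl->F->L'->F->R'->G->plug->A
Char 4 ('B'): step: R->4, L=5; B->plug->B->R->G->L->E->refl->H->L'->E->R'->F->plug->F
Char 5 ('A'): step: R->5, L=5; A->plug->G->R->C->L->C->refl->F->L'->F->R'->A->plug->G
Char 6 ('F'): step: R->6, L=5; F->plug->F->R->B->L->B->refl->G->L'->D->R'->A->plug->G
Char 7 ('A'): step: R->7, L=5; A->plug->G->R->D->L->G->refl->B->L'->B->R'->C->plug->C
Char 8 ('H'): step: R->0, L->6 (L advanced); H->plug->H->R->D->L->G->refl->B->L'->B->R'->G->plug->A
Char 9 ('E'): step: R->1, L=6; E->plug->E->R->B->L->B->refl->G->L'->D->R'->H->plug->H
Final: ciphertext=BDAFGGCAH, RIGHT=1, LEFT=6

Answer: BDAFGGCAH 1 6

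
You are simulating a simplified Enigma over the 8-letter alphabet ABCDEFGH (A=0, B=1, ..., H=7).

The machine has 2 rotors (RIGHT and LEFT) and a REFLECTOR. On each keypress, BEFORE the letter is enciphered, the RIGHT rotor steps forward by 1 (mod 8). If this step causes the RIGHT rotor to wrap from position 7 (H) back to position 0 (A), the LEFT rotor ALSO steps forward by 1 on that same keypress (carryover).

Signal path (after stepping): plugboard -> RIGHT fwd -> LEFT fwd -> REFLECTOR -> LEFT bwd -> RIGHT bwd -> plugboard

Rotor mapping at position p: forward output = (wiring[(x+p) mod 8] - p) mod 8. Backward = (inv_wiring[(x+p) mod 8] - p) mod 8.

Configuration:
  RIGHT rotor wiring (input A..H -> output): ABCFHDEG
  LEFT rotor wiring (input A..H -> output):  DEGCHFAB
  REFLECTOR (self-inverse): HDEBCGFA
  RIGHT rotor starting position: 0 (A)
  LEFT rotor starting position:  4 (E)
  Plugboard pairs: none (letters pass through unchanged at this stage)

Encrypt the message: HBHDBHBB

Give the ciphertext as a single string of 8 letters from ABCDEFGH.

Char 1 ('H'): step: R->1, L=4; H->plug->H->R->H->L->G->refl->F->L'->D->R'->F->plug->F
Char 2 ('B'): step: R->2, L=4; B->plug->B->R->D->L->F->refl->G->L'->H->R'->H->plug->H
Char 3 ('H'): step: R->3, L=4; H->plug->H->R->H->L->G->refl->F->L'->D->R'->E->plug->E
Char 4 ('D'): step: R->4, L=4; D->plug->D->R->C->L->E->refl->C->L'->G->R'->G->plug->G
Char 5 ('B'): step: R->5, L=4; B->plug->B->R->H->L->G->refl->F->L'->D->R'->D->plug->D
Char 6 ('H'): step: R->6, L=4; H->plug->H->R->F->L->A->refl->H->L'->E->R'->E->plug->E
Char 7 ('B'): step: R->7, L=4; B->plug->B->R->B->L->B->refl->D->L'->A->R'->F->plug->F
Char 8 ('B'): step: R->0, L->5 (L advanced); B->plug->B->R->B->L->D->refl->B->L'->F->R'->D->plug->D

Answer: FHEGDEFD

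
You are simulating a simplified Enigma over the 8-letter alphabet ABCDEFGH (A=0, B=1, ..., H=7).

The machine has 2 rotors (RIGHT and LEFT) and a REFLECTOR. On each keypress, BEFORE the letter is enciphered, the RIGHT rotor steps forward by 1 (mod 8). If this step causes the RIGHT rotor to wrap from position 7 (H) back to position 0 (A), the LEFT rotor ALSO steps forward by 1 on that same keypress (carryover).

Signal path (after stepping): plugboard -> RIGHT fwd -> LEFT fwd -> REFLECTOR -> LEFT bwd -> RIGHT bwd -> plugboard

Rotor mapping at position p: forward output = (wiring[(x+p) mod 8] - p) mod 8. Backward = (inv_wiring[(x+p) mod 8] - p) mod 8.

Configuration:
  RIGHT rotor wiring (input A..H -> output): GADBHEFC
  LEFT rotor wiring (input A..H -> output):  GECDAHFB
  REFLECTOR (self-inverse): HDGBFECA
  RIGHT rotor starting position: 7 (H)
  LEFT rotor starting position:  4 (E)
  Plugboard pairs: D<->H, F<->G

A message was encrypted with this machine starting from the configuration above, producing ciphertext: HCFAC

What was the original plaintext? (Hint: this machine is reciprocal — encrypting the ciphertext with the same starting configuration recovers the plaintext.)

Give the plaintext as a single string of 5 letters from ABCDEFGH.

Char 1 ('H'): step: R->0, L->5 (L advanced); H->plug->D->R->B->L->A->refl->H->L'->E->R'->F->plug->G
Char 2 ('C'): step: R->1, L=5; C->plug->C->R->A->L->C->refl->G->L'->G->R'->D->plug->H
Char 3 ('F'): step: R->2, L=5; F->plug->G->R->E->L->H->refl->A->L'->B->R'->A->plug->A
Char 4 ('A'): step: R->3, L=5; A->plug->A->R->G->L->G->refl->C->L'->A->R'->H->plug->D
Char 5 ('C'): step: R->4, L=5; C->plug->C->R->B->L->A->refl->H->L'->E->R'->F->plug->G

Answer: GHADG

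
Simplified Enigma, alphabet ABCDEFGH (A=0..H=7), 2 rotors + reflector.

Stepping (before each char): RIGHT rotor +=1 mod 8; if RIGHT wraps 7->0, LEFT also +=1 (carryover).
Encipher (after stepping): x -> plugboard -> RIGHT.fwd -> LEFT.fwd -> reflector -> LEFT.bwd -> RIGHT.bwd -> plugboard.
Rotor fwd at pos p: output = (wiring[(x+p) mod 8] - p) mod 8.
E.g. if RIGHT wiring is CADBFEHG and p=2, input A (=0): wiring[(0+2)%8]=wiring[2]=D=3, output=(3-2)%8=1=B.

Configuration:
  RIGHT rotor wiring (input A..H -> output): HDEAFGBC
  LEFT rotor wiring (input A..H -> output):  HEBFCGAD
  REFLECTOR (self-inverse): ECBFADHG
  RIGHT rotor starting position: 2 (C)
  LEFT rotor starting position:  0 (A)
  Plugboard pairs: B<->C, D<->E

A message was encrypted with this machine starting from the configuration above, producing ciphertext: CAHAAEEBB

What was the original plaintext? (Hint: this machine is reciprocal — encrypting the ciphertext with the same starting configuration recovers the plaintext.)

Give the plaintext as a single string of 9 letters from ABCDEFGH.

Answer: FEBGGBFCE

Derivation:
Char 1 ('C'): step: R->3, L=0; C->plug->B->R->C->L->B->refl->C->L'->E->R'->F->plug->F
Char 2 ('A'): step: R->4, L=0; A->plug->A->R->B->L->E->refl->A->L'->G->R'->D->plug->E
Char 3 ('H'): step: R->5, L=0; H->plug->H->R->A->L->H->refl->G->L'->F->R'->C->plug->B
Char 4 ('A'): step: R->6, L=0; A->plug->A->R->D->L->F->refl->D->L'->H->R'->G->plug->G
Char 5 ('A'): step: R->7, L=0; A->plug->A->R->D->L->F->refl->D->L'->H->R'->G->plug->G
Char 6 ('E'): step: R->0, L->1 (L advanced); E->plug->D->R->A->L->D->refl->F->L'->E->R'->C->plug->B
Char 7 ('E'): step: R->1, L=1; E->plug->D->R->E->L->F->refl->D->L'->A->R'->F->plug->F
Char 8 ('B'): step: R->2, L=1; B->plug->C->R->D->L->B->refl->C->L'->G->R'->B->plug->C
Char 9 ('B'): step: R->3, L=1; B->plug->C->R->D->L->B->refl->C->L'->G->R'->D->plug->E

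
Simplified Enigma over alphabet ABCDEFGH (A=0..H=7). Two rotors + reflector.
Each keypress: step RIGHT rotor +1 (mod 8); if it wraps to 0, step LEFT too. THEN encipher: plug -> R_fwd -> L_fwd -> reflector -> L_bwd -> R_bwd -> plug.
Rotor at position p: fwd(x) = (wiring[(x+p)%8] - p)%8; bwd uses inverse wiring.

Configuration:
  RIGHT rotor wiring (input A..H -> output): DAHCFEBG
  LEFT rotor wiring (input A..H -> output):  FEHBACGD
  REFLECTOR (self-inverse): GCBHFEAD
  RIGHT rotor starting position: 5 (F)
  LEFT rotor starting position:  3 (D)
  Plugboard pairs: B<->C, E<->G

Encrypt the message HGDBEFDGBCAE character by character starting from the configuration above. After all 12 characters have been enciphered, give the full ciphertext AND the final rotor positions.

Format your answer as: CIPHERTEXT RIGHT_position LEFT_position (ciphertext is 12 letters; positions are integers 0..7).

Char 1 ('H'): step: R->6, L=3; H->plug->H->R->G->L->B->refl->C->L'->F->R'->C->plug->B
Char 2 ('G'): step: R->7, L=3; G->plug->E->R->D->L->D->refl->H->L'->C->R'->H->plug->H
Char 3 ('D'): step: R->0, L->4 (L advanced); D->plug->D->R->C->L->C->refl->B->L'->E->R'->F->plug->F
Char 4 ('B'): step: R->1, L=4; B->plug->C->R->B->L->G->refl->A->L'->F->R'->G->plug->E
Char 5 ('E'): step: R->2, L=4; E->plug->G->R->B->L->G->refl->A->L'->F->R'->A->plug->A
Char 6 ('F'): step: R->3, L=4; F->plug->F->R->A->L->E->refl->F->L'->H->R'->A->plug->A
Char 7 ('D'): step: R->4, L=4; D->plug->D->R->C->L->C->refl->B->L'->E->R'->F->plug->F
Char 8 ('G'): step: R->5, L=4; G->plug->E->R->D->L->H->refl->D->L'->G->R'->D->plug->D
Char 9 ('B'): step: R->6, L=4; B->plug->C->R->F->L->A->refl->G->L'->B->R'->E->plug->G
Char 10 ('C'): step: R->7, L=4; C->plug->B->R->E->L->B->refl->C->L'->C->R'->H->plug->H
Char 11 ('A'): step: R->0, L->5 (L advanced); A->plug->A->R->D->L->A->refl->G->L'->C->R'->D->plug->D
Char 12 ('E'): step: R->1, L=5; E->plug->G->R->F->L->C->refl->B->L'->B->R'->C->plug->B
Final: ciphertext=BHFEAAFDGHDB, RIGHT=1, LEFT=5

Answer: BHFEAAFDGHDB 1 5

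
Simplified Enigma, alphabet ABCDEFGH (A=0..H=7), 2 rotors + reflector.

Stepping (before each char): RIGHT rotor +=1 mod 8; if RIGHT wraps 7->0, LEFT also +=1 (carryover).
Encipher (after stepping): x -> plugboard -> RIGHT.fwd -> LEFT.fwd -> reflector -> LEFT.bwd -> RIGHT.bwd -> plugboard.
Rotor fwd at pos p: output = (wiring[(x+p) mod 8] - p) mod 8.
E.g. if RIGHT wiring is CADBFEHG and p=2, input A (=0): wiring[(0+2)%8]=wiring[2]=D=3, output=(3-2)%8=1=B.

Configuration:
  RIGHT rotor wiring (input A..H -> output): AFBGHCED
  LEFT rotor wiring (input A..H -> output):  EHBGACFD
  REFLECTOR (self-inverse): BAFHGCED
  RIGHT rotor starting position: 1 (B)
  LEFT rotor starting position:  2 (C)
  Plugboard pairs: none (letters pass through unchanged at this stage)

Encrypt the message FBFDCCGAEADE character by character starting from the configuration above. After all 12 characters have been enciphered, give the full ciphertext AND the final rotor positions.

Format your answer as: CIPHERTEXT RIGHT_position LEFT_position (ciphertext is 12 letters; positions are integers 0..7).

Char 1 ('F'): step: R->2, L=2; F->plug->F->R->B->L->E->refl->G->L'->C->R'->E->plug->E
Char 2 ('B'): step: R->3, L=2; B->plug->B->R->E->L->D->refl->H->L'->A->R'->E->plug->E
Char 3 ('F'): step: R->4, L=2; F->plug->F->R->B->L->E->refl->G->L'->C->R'->H->plug->H
Char 4 ('D'): step: R->5, L=2; D->plug->D->R->D->L->A->refl->B->L'->F->R'->A->plug->A
Char 5 ('C'): step: R->6, L=2; C->plug->C->R->C->L->G->refl->E->L'->B->R'->G->plug->G
Char 6 ('C'): step: R->7, L=2; C->plug->C->R->G->L->C->refl->F->L'->H->R'->E->plug->E
Char 7 ('G'): step: R->0, L->3 (L advanced); G->plug->G->R->E->L->A->refl->B->L'->F->R'->B->plug->B
Char 8 ('A'): step: R->1, L=3; A->plug->A->R->E->L->A->refl->B->L'->F->R'->C->plug->C
Char 9 ('E'): step: R->2, L=3; E->plug->E->R->C->L->H->refl->D->L'->A->R'->D->plug->D
Char 10 ('A'): step: R->3, L=3; A->plug->A->R->D->L->C->refl->F->L'->B->R'->D->plug->D
Char 11 ('D'): step: R->4, L=3; D->plug->D->R->H->L->G->refl->E->L'->G->R'->B->plug->B
Char 12 ('E'): step: R->5, L=3; E->plug->E->R->A->L->D->refl->H->L'->C->R'->H->plug->H
Final: ciphertext=EEHAGEBCDDBH, RIGHT=5, LEFT=3

Answer: EEHAGEBCDDBH 5 3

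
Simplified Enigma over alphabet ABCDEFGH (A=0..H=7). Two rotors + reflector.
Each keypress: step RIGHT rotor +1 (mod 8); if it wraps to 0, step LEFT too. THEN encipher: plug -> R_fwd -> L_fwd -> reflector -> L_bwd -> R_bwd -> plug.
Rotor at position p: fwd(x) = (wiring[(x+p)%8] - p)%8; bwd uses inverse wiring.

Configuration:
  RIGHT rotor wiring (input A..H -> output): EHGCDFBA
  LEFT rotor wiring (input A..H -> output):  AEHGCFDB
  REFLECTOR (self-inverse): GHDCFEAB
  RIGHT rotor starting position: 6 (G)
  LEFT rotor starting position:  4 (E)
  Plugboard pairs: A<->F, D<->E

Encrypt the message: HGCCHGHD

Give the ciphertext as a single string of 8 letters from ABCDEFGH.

Answer: FHABDFBE

Derivation:
Char 1 ('H'): step: R->7, L=4; H->plug->H->R->C->L->H->refl->B->L'->B->R'->A->plug->F
Char 2 ('G'): step: R->0, L->5 (L advanced); G->plug->G->R->B->L->G->refl->A->L'->A->R'->H->plug->H
Char 3 ('C'): step: R->1, L=5; C->plug->C->R->B->L->G->refl->A->L'->A->R'->F->plug->A
Char 4 ('C'): step: R->2, L=5; C->plug->C->R->B->L->G->refl->A->L'->A->R'->B->plug->B
Char 5 ('H'): step: R->3, L=5; H->plug->H->R->D->L->D->refl->C->L'->F->R'->E->plug->D
Char 6 ('G'): step: R->4, L=5; G->plug->G->R->C->L->E->refl->F->L'->H->R'->A->plug->F
Char 7 ('H'): step: R->5, L=5; H->plug->H->R->G->L->B->refl->H->L'->E->R'->B->plug->B
Char 8 ('D'): step: R->6, L=5; D->plug->E->R->A->L->A->refl->G->L'->B->R'->D->plug->E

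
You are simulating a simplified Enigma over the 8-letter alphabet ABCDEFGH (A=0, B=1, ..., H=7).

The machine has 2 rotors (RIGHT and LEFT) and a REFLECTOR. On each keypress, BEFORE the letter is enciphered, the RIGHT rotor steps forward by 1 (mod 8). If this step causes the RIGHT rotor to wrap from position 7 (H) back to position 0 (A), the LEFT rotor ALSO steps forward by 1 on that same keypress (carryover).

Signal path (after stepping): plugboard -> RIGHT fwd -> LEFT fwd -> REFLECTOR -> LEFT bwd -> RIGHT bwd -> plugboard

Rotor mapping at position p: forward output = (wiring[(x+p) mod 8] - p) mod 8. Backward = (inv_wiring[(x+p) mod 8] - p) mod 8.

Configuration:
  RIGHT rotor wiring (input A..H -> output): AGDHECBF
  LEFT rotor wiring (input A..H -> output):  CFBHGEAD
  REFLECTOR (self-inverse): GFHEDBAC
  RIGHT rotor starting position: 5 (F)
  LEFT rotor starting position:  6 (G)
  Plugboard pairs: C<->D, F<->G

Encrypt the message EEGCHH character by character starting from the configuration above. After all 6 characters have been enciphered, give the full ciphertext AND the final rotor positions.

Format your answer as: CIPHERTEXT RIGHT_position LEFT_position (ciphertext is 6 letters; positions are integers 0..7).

Char 1 ('E'): step: R->6, L=6; E->plug->E->R->F->L->B->refl->F->L'->B->R'->F->plug->G
Char 2 ('E'): step: R->7, L=6; E->plug->E->R->A->L->C->refl->H->L'->D->R'->G->plug->F
Char 3 ('G'): step: R->0, L->7 (L advanced); G->plug->F->R->C->L->G->refl->A->L'->E->R'->E->plug->E
Char 4 ('C'): step: R->1, L=7; C->plug->D->R->D->L->C->refl->H->L'->F->R'->A->plug->A
Char 5 ('H'): step: R->2, L=7; H->plug->H->R->E->L->A->refl->G->L'->C->R'->C->plug->D
Char 6 ('H'): step: R->3, L=7; H->plug->H->R->A->L->E->refl->D->L'->B->R'->B->plug->B
Final: ciphertext=GFEADB, RIGHT=3, LEFT=7

Answer: GFEADB 3 7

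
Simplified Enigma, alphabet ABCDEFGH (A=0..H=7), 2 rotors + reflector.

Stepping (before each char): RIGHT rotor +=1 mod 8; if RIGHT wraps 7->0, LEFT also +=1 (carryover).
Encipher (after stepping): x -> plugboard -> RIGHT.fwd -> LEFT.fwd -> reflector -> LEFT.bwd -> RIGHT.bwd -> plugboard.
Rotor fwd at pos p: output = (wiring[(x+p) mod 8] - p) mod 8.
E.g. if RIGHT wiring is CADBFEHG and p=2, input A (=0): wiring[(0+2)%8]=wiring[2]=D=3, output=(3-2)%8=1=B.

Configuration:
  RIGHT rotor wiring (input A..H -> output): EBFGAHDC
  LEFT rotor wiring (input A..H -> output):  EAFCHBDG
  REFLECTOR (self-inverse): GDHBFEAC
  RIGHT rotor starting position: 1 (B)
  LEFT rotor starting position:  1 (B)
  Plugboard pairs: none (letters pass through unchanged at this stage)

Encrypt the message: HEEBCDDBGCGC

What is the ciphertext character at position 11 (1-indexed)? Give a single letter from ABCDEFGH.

Char 1 ('H'): step: R->2, L=1; H->plug->H->R->H->L->D->refl->B->L'->C->R'->G->plug->G
Char 2 ('E'): step: R->3, L=1; E->plug->E->R->H->L->D->refl->B->L'->C->R'->H->plug->H
Char 3 ('E'): step: R->4, L=1; E->plug->E->R->A->L->H->refl->C->L'->F->R'->F->plug->F
Char 4 ('B'): step: R->5, L=1; B->plug->B->R->G->L->F->refl->E->L'->B->R'->G->plug->G
Char 5 ('C'): step: R->6, L=1; C->plug->C->R->G->L->F->refl->E->L'->B->R'->H->plug->H
Char 6 ('D'): step: R->7, L=1; D->plug->D->R->G->L->F->refl->E->L'->B->R'->F->plug->F
Char 7 ('D'): step: R->0, L->2 (L advanced); D->plug->D->R->G->L->C->refl->H->L'->D->R'->G->plug->G
Char 8 ('B'): step: R->1, L=2; B->plug->B->R->E->L->B->refl->D->L'->A->R'->A->plug->A
Char 9 ('G'): step: R->2, L=2; G->plug->G->R->C->L->F->refl->E->L'->F->R'->D->plug->D
Char 10 ('C'): step: R->3, L=2; C->plug->C->R->E->L->B->refl->D->L'->A->R'->D->plug->D
Char 11 ('G'): step: R->4, L=2; G->plug->G->R->B->L->A->refl->G->L'->H->R'->C->plug->C

C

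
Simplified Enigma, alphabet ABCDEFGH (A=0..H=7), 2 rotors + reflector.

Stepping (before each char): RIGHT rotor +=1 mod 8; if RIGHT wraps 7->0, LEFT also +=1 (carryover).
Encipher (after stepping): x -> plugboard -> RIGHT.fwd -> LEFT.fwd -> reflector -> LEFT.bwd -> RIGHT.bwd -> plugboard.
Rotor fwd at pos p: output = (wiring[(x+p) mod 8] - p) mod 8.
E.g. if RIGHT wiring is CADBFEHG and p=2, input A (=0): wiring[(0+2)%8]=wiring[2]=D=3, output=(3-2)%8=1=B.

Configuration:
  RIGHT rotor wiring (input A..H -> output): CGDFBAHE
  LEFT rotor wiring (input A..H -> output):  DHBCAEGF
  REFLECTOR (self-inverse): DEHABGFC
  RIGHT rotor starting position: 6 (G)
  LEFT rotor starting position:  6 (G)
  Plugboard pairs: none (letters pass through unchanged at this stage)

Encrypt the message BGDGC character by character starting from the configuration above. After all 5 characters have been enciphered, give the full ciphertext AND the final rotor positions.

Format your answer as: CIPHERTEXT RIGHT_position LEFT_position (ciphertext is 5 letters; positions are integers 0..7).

Answer: ACFDE 3 7

Derivation:
Char 1 ('B'): step: R->7, L=6; B->plug->B->R->D->L->B->refl->E->L'->F->R'->A->plug->A
Char 2 ('G'): step: R->0, L->7 (L advanced); G->plug->G->R->H->L->H->refl->C->L'->D->R'->C->plug->C
Char 3 ('D'): step: R->1, L=7; D->plug->D->R->A->L->G->refl->F->L'->G->R'->F->plug->F
Char 4 ('G'): step: R->2, L=7; G->plug->G->R->A->L->G->refl->F->L'->G->R'->D->plug->D
Char 5 ('C'): step: R->3, L=7; C->plug->C->R->F->L->B->refl->E->L'->B->R'->E->plug->E
Final: ciphertext=ACFDE, RIGHT=3, LEFT=7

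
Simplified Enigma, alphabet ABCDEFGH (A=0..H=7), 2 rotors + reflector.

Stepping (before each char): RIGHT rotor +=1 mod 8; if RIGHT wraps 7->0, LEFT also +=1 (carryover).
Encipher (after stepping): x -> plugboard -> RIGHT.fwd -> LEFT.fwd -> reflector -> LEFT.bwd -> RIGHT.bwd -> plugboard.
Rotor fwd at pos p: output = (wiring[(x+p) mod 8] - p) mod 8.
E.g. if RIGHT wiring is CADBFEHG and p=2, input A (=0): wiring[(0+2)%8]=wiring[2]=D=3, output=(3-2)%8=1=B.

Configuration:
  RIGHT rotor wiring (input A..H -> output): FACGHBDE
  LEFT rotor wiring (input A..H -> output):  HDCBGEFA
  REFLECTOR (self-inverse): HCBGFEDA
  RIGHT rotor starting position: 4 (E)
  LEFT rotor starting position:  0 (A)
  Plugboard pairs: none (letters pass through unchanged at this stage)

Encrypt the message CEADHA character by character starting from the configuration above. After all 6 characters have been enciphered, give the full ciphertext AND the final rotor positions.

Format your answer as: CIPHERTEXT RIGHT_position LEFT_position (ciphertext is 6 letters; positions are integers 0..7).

Char 1 ('C'): step: R->5, L=0; C->plug->C->R->H->L->A->refl->H->L'->A->R'->D->plug->D
Char 2 ('E'): step: R->6, L=0; E->plug->E->R->E->L->G->refl->D->L'->B->R'->G->plug->G
Char 3 ('A'): step: R->7, L=0; A->plug->A->R->F->L->E->refl->F->L'->G->R'->B->plug->B
Char 4 ('D'): step: R->0, L->1 (L advanced); D->plug->D->R->G->L->H->refl->A->L'->C->R'->C->plug->C
Char 5 ('H'): step: R->1, L=1; H->plug->H->R->E->L->D->refl->G->L'->H->R'->A->plug->A
Char 6 ('A'): step: R->2, L=1; A->plug->A->R->A->L->C->refl->B->L'->B->R'->E->plug->E
Final: ciphertext=DGBCAE, RIGHT=2, LEFT=1

Answer: DGBCAE 2 1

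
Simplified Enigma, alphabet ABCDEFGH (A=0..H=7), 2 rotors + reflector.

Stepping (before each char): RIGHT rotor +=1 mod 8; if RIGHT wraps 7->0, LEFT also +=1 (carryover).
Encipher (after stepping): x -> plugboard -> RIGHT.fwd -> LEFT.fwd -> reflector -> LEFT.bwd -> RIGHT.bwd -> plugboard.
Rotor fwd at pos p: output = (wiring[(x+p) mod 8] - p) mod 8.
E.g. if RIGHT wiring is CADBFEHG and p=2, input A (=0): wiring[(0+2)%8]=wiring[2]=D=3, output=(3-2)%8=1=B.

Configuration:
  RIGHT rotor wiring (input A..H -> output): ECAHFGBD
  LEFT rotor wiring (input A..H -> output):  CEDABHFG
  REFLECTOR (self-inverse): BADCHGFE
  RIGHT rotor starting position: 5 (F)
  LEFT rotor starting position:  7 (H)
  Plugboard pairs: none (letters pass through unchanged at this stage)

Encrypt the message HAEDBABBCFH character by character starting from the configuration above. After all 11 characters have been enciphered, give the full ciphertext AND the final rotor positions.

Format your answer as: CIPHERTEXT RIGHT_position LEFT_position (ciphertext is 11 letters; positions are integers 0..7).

Answer: AFGHFCEFGGD 0 1

Derivation:
Char 1 ('H'): step: R->6, L=7; H->plug->H->R->A->L->H->refl->E->L'->D->R'->A->plug->A
Char 2 ('A'): step: R->7, L=7; A->plug->A->R->E->L->B->refl->A->L'->G->R'->F->plug->F
Char 3 ('E'): step: R->0, L->0 (L advanced); E->plug->E->R->F->L->H->refl->E->L'->B->R'->G->plug->G
Char 4 ('D'): step: R->1, L=0; D->plug->D->R->E->L->B->refl->A->L'->D->R'->H->plug->H
Char 5 ('B'): step: R->2, L=0; B->plug->B->R->F->L->H->refl->E->L'->B->R'->F->plug->F
Char 6 ('A'): step: R->3, L=0; A->plug->A->R->E->L->B->refl->A->L'->D->R'->C->plug->C
Char 7 ('B'): step: R->4, L=0; B->plug->B->R->C->L->D->refl->C->L'->A->R'->E->plug->E
Char 8 ('B'): step: R->5, L=0; B->plug->B->R->E->L->B->refl->A->L'->D->R'->F->plug->F
Char 9 ('C'): step: R->6, L=0; C->plug->C->R->G->L->F->refl->G->L'->H->R'->G->plug->G
Char 10 ('F'): step: R->7, L=0; F->plug->F->R->G->L->F->refl->G->L'->H->R'->G->plug->G
Char 11 ('H'): step: R->0, L->1 (L advanced); H->plug->H->R->D->L->A->refl->B->L'->H->R'->D->plug->D
Final: ciphertext=AFGHFCEFGGD, RIGHT=0, LEFT=1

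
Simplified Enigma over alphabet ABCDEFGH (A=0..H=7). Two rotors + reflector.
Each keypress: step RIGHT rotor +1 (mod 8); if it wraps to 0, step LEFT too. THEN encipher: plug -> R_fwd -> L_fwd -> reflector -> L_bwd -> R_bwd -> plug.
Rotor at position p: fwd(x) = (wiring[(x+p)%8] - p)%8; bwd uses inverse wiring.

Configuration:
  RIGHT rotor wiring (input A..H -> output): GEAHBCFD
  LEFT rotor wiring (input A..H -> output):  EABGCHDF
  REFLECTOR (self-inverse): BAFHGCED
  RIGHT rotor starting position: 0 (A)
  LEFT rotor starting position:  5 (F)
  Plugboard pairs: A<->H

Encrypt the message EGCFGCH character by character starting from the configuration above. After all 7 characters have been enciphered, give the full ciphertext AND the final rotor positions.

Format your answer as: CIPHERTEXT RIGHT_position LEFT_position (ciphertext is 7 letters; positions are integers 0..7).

Char 1 ('E'): step: R->1, L=5; E->plug->E->R->B->L->G->refl->E->L'->F->R'->H->plug->A
Char 2 ('G'): step: R->2, L=5; G->plug->G->R->E->L->D->refl->H->L'->D->R'->E->plug->E
Char 3 ('C'): step: R->3, L=5; C->plug->C->R->H->L->F->refl->C->L'->A->R'->E->plug->E
Char 4 ('F'): step: R->4, L=5; F->plug->F->R->A->L->C->refl->F->L'->H->R'->D->plug->D
Char 5 ('G'): step: R->5, L=5; G->plug->G->R->C->L->A->refl->B->L'->G->R'->C->plug->C
Char 6 ('C'): step: R->6, L=5; C->plug->C->R->A->L->C->refl->F->L'->H->R'->A->plug->H
Char 7 ('H'): step: R->7, L=5; H->plug->A->R->E->L->D->refl->H->L'->D->R'->G->plug->G
Final: ciphertext=AEEDCHG, RIGHT=7, LEFT=5

Answer: AEEDCHG 7 5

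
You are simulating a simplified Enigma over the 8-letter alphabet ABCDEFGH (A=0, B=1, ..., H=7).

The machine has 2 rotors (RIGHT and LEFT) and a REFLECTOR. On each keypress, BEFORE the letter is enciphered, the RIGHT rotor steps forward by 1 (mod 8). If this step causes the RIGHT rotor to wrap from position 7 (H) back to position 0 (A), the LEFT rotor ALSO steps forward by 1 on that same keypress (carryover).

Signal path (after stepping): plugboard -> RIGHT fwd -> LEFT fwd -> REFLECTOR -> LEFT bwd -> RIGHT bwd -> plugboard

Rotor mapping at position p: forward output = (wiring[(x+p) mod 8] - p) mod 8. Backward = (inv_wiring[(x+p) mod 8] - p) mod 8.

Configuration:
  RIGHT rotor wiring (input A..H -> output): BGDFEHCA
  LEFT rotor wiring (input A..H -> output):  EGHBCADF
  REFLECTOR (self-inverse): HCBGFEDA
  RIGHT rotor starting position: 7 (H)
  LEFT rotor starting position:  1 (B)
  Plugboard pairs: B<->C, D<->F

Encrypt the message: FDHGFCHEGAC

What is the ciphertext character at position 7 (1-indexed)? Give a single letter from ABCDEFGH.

Char 1 ('F'): step: R->0, L->2 (L advanced); F->plug->D->R->F->L->D->refl->G->L'->D->R'->C->plug->B
Char 2 ('D'): step: R->1, L=2; D->plug->F->R->B->L->H->refl->A->L'->C->R'->B->plug->C
Char 3 ('H'): step: R->2, L=2; H->plug->H->R->E->L->B->refl->C->L'->G->R'->F->plug->D
Char 4 ('G'): step: R->3, L=2; G->plug->G->R->D->L->G->refl->D->L'->F->R'->E->plug->E
Char 5 ('F'): step: R->4, L=2; F->plug->D->R->E->L->B->refl->C->L'->G->R'->C->plug->B
Char 6 ('C'): step: R->5, L=2; C->plug->B->R->F->L->D->refl->G->L'->D->R'->C->plug->B
Char 7 ('H'): step: R->6, L=2; H->plug->H->R->B->L->H->refl->A->L'->C->R'->B->plug->C

C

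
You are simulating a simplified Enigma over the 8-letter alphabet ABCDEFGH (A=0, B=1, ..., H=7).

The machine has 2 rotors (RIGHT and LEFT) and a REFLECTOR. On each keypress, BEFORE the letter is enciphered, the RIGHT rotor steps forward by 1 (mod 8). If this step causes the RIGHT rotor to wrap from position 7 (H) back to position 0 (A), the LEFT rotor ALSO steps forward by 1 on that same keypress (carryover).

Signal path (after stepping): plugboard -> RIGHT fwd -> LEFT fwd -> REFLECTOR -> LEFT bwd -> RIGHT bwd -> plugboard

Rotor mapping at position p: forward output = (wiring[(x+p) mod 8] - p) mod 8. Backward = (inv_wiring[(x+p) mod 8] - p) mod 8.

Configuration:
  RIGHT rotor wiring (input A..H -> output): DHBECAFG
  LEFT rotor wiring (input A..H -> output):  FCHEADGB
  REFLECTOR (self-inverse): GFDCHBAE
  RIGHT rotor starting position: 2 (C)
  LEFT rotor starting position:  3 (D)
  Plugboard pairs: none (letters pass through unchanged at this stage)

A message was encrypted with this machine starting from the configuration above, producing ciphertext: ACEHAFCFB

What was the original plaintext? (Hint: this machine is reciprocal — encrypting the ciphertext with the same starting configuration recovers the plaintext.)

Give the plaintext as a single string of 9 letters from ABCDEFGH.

Answer: FHFGHCFEC

Derivation:
Char 1 ('A'): step: R->3, L=3; A->plug->A->R->B->L->F->refl->B->L'->A->R'->F->plug->F
Char 2 ('C'): step: R->4, L=3; C->plug->C->R->B->L->F->refl->B->L'->A->R'->H->plug->H
Char 3 ('E'): step: R->5, L=3; E->plug->E->R->C->L->A->refl->G->L'->E->R'->F->plug->F
Char 4 ('H'): step: R->6, L=3; H->plug->H->R->C->L->A->refl->G->L'->E->R'->G->plug->G
Char 5 ('A'): step: R->7, L=3; A->plug->A->R->H->L->E->refl->H->L'->G->R'->H->plug->H
Char 6 ('F'): step: R->0, L->4 (L advanced); F->plug->F->R->A->L->E->refl->H->L'->B->R'->C->plug->C
Char 7 ('C'): step: R->1, L=4; C->plug->C->R->D->L->F->refl->B->L'->E->R'->F->plug->F
Char 8 ('F'): step: R->2, L=4; F->plug->F->R->E->L->B->refl->F->L'->D->R'->E->plug->E
Char 9 ('B'): step: R->3, L=4; B->plug->B->R->H->L->A->refl->G->L'->F->R'->C->plug->C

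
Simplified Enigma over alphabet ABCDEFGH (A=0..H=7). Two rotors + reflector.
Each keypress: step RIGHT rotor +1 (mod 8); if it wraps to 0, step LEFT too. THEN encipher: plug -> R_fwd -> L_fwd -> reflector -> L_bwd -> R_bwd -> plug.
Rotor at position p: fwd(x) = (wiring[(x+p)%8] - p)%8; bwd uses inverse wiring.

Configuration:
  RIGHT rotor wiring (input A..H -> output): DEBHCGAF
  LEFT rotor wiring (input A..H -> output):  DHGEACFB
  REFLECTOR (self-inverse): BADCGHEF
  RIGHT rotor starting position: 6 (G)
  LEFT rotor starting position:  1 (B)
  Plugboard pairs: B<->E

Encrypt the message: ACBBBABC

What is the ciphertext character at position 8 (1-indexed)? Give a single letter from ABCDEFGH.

Char 1 ('A'): step: R->7, L=1; A->plug->A->R->G->L->A->refl->B->L'->E->R'->B->plug->E
Char 2 ('C'): step: R->0, L->2 (L advanced); C->plug->C->R->B->L->C->refl->D->L'->E->R'->B->plug->E
Char 3 ('B'): step: R->1, L=2; B->plug->E->R->F->L->H->refl->F->L'->H->R'->F->plug->F
Char 4 ('B'): step: R->2, L=2; B->plug->E->R->G->L->B->refl->A->L'->D->R'->F->plug->F
Char 5 ('B'): step: R->3, L=2; B->plug->E->R->C->L->G->refl->E->L'->A->R'->F->plug->F
Char 6 ('A'): step: R->4, L=2; A->plug->A->R->G->L->B->refl->A->L'->D->R'->H->plug->H
Char 7 ('B'): step: R->5, L=2; B->plug->E->R->H->L->F->refl->H->L'->F->R'->H->plug->H
Char 8 ('C'): step: R->6, L=2; C->plug->C->R->F->L->H->refl->F->L'->H->R'->B->plug->E

E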